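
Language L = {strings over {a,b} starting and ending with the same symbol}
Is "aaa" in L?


first = 'a', last = 'a'

Yes, "aaa" is in L


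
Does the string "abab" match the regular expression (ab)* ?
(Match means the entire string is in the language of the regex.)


|string| = 4; first = 'a'; last = 'b'

Yes, "abab" matches (ab)*


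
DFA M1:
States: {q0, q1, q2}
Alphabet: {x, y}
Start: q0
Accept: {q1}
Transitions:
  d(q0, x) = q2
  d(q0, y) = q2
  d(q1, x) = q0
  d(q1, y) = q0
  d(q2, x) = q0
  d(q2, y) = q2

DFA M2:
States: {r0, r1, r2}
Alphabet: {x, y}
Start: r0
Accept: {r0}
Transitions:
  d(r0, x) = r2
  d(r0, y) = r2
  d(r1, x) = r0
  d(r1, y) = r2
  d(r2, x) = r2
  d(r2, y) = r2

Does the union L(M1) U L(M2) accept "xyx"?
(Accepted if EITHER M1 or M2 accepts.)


M1: final=q0 accepted=False
M2: final=r2 accepted=False

No, union rejects (neither accepts)


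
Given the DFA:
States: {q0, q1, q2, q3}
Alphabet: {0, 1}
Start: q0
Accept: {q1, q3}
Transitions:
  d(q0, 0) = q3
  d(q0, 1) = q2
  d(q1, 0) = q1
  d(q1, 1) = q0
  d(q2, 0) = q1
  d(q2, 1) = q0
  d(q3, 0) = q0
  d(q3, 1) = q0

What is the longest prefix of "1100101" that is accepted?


Run the DFA, marking each prefix where the state is accepting:
  "" -> q0 [reject]
  "1" -> q2 [reject]
  "11" -> q0 [reject]
  "110" -> q3 [accept]
  "1100" -> q0 [reject]
  "11001" -> q2 [reject]
  "110010" -> q1 [accept]
  "1100101" -> q0 [reject]

"110010"


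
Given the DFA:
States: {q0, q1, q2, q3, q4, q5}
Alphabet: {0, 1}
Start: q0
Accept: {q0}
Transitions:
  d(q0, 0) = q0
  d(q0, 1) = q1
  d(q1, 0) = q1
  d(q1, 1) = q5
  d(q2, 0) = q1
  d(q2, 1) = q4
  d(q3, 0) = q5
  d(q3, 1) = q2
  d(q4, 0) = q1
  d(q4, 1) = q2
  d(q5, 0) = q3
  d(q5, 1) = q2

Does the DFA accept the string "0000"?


Trace: q0 -> q0 -> q0 -> q0 -> q0
Final state: q0
Accept states: {q0}

Yes, accepted (final state q0 is an accept state)


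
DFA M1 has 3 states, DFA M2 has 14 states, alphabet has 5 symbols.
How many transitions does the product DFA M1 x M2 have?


Product DFA has 3 * 14 = 42 states.
Each has 5 transitions: 42 * 5 = 210

210


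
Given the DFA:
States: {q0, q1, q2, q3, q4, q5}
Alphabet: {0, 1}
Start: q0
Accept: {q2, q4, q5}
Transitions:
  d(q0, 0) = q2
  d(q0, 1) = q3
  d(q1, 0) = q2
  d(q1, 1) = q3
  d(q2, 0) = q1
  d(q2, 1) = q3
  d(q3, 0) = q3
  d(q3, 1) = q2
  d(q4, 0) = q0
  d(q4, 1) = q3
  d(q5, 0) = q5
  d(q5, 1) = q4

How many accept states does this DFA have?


Accept states listed: {q2, q4, q5}
Counting: q2(1) q4(2) q5(3)

3


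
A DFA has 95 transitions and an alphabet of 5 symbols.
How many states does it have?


Each state has exactly one transition per symbol.
states = transitions / |alphabet| = 95 / 5 = 19

19


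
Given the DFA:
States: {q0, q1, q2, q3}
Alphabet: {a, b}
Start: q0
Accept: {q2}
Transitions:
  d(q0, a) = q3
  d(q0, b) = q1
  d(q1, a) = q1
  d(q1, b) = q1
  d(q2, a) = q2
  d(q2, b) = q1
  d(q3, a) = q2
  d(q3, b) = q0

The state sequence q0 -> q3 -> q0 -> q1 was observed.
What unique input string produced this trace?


Trace back each transition to find the symbol:
  q0 --[a]--> q3
  q3 --[b]--> q0
  q0 --[b]--> q1

"abb"


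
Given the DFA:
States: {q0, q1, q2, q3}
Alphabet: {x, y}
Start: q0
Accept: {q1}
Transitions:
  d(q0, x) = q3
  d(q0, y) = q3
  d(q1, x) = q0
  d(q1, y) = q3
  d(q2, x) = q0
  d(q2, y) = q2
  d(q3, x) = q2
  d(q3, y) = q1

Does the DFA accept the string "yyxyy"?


Trace: q0 -> q3 -> q1 -> q0 -> q3 -> q1
Final state: q1
Accept states: {q1}

Yes, accepted (final state q1 is an accept state)


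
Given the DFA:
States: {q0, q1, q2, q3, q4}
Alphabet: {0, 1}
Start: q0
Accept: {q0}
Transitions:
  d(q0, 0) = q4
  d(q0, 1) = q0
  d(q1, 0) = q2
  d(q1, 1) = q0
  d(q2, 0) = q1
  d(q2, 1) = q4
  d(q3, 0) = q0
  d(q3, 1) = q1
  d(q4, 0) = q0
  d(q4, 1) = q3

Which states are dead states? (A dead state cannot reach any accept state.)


Forward reachability from each state:
  q0 -> reaches accept state q0 (live)
  q1 -> reaches accept state q0 (live)
  q2 -> reaches accept state q0 (live)
  q3 -> reaches accept state q0 (live)
  q4 -> reaches accept state q0 (live)

None (all states can reach an accept state)


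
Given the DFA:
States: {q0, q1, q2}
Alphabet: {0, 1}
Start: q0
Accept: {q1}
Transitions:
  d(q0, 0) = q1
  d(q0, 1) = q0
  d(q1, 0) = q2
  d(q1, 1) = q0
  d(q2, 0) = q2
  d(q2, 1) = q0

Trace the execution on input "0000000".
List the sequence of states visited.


Input: 0000000
d(q0, 0) = q1
d(q1, 0) = q2
d(q2, 0) = q2
d(q2, 0) = q2
d(q2, 0) = q2
d(q2, 0) = q2
d(q2, 0) = q2


q0 -> q1 -> q2 -> q2 -> q2 -> q2 -> q2 -> q2


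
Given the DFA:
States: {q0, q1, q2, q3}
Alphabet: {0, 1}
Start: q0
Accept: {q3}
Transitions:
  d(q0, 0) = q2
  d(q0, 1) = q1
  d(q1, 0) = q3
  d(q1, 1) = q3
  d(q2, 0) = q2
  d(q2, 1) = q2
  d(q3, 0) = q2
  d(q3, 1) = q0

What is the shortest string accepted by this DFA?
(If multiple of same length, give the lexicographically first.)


BFS by string length (lex-first path to each state shown):
  len 0: q0<-""
  len 1: q1<-"1", q2<-"0"
  len 2: q2<-"00", q3<-"10"
Found accept state at length 2.

"10"


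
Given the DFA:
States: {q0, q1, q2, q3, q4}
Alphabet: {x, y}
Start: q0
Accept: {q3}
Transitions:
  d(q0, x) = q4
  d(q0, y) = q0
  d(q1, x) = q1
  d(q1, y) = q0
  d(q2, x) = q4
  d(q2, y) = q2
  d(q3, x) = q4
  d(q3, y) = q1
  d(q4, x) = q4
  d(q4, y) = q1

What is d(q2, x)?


Looking up transition d(q2, x)

q4


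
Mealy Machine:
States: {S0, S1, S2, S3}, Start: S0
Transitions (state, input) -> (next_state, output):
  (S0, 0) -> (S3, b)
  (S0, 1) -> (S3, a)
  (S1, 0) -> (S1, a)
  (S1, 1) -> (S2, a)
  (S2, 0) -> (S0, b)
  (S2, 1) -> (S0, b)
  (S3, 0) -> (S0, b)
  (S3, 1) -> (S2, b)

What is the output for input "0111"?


Step-by-step:
  (S0, 0) -> (S3, b)
  (S3, 1) -> (S2, b)
  (S2, 1) -> (S0, b)
  (S0, 1) -> (S3, a)

"bbba"


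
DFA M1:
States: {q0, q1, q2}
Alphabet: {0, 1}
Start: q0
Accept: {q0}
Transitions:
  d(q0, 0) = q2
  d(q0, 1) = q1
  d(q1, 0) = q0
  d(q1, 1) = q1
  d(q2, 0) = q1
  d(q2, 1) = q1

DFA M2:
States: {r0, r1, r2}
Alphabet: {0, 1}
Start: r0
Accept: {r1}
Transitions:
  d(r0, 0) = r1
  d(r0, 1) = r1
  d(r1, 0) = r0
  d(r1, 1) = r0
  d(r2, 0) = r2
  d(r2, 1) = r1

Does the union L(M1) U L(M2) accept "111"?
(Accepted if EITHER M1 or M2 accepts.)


M1: final=q1 accepted=False
M2: final=r1 accepted=True

Yes, union accepts


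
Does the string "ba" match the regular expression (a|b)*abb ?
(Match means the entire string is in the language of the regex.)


|string| = 2; first = 'b'; last = 'a'

No, "ba" does not match (a|b)*abb


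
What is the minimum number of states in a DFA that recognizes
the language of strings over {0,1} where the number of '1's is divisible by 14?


States track (count of '1') mod 14.
Need 14 states: one per remainder 0..13; accept = remainder 0.

14


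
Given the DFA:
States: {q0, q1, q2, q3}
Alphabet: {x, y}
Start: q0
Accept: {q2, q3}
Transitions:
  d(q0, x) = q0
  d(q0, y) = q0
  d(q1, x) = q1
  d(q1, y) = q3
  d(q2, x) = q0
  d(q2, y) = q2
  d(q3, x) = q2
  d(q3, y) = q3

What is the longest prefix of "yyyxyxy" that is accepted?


Run the DFA, marking each prefix where the state is accepting:
  "" -> q0 [reject]
  "y" -> q0 [reject]
  "yy" -> q0 [reject]
  "yyy" -> q0 [reject]
  "yyyx" -> q0 [reject]
  "yyyxy" -> q0 [reject]
  "yyyxyx" -> q0 [reject]
  "yyyxyxy" -> q0 [reject]

No prefix is accepted


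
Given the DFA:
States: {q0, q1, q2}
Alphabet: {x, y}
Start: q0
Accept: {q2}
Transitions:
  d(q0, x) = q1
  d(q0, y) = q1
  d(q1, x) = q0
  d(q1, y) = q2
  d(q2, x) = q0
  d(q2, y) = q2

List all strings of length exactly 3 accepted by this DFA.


All strings of length 3: 8 total
Accepted: 2

"xyy", "yyy"


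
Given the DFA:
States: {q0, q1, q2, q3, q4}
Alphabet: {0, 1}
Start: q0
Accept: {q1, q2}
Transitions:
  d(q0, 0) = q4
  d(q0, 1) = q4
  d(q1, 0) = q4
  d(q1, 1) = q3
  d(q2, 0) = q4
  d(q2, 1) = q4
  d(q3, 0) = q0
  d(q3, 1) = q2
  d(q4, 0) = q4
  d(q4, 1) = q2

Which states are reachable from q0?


BFS from q0:
  layer 0: {q0}
  layer 1: {q4}
  layer 2: {q2}

{q0, q2, q4}


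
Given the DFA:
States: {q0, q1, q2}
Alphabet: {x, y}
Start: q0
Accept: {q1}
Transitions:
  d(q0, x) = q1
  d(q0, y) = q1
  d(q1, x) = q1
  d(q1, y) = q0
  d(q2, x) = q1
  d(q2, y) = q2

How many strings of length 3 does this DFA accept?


Enumerating all length-3 strings:
  "xxx" -> q1 [accept]
  "xxy" -> q0 [reject]
  "xyx" -> q1 [accept]
  "xyy" -> q1 [accept]
  "yxx" -> q1 [accept]
  "yxy" -> q0 [reject]
  "yyx" -> q1 [accept]
  "yyy" -> q1 [accept]

6 out of 8


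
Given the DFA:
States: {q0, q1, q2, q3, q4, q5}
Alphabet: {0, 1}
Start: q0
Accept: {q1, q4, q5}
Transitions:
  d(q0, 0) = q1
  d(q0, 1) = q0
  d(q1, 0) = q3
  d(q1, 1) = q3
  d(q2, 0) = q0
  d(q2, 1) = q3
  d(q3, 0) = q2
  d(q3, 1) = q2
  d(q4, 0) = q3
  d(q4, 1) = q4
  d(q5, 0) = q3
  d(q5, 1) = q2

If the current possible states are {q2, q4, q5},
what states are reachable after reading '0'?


Apply transition on '0' from each current state:
  d(q2, 0) = q0
  d(q4, 0) = q3
  d(q5, 0) = q3

{q0, q3}


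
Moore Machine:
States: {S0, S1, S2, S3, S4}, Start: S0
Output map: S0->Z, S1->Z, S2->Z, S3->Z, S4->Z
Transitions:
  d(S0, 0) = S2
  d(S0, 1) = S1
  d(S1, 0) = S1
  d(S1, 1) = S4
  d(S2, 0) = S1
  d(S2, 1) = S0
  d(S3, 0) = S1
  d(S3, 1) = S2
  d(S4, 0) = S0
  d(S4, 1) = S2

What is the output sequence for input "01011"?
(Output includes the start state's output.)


Start: S0 (output Z)
  --0--> S2 (output Z)
  --1--> S0 (output Z)
  --0--> S2 (output Z)
  --1--> S0 (output Z)
  --1--> S1 (output Z)

"ZZZZZZ"


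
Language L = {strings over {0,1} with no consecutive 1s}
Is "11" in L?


'11' occurs at index 0

No, "11" is not in L


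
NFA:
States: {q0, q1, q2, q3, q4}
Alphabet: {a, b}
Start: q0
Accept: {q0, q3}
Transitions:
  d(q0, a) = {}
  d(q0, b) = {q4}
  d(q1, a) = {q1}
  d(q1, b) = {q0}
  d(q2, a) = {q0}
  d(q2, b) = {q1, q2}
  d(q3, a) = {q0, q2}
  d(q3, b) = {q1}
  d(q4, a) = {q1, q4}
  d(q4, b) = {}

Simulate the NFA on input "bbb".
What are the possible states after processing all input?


Start: {q0}
  --b--> {q4}
  --b--> {}
  --b--> {}

{} (empty set, no valid transitions)


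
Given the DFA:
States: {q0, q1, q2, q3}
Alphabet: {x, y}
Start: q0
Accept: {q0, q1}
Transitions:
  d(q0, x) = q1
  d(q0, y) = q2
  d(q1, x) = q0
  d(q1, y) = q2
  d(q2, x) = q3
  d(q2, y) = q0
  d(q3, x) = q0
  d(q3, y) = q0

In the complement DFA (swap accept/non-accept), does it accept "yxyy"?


Trace: q0 -> q2 -> q3 -> q0 -> q2
Final: q2
Original accept: {q0, q1}
Complement: q2 is not in original accept

Yes, complement accepts (original rejects)


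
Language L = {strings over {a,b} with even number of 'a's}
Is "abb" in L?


count('a') = 1; 1 mod 2 = 1

No, "abb" is not in L


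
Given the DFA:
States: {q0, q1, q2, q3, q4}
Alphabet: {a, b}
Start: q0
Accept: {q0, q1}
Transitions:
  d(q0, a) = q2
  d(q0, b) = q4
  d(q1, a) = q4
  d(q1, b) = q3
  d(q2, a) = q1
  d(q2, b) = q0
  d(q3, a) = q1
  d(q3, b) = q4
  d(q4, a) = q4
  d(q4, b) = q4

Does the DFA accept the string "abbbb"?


Trace: q0 -> q2 -> q0 -> q4 -> q4 -> q4
Final state: q4
Accept states: {q0, q1}

No, rejected (final state q4 is not an accept state)


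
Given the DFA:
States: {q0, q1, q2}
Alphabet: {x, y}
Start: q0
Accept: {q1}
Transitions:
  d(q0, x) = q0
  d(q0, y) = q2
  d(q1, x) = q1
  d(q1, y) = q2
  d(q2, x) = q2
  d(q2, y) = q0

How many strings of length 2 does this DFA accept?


Enumerating all length-2 strings:
  "xx" -> q0 [reject]
  "xy" -> q2 [reject]
  "yx" -> q2 [reject]
  "yy" -> q0 [reject]

0 out of 4


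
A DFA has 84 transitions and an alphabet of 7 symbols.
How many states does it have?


Each state has exactly one transition per symbol.
states = transitions / |alphabet| = 84 / 7 = 12

12


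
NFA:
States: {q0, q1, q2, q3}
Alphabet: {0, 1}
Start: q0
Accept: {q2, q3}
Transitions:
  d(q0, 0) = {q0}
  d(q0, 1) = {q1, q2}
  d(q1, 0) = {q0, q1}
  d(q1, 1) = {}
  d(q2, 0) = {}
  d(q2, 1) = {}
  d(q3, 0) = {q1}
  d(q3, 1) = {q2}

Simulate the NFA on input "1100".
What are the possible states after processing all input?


Start: {q0}
  --1--> {q1, q2}
  --1--> {}
  --0--> {}
  --0--> {}

{} (empty set, no valid transitions)


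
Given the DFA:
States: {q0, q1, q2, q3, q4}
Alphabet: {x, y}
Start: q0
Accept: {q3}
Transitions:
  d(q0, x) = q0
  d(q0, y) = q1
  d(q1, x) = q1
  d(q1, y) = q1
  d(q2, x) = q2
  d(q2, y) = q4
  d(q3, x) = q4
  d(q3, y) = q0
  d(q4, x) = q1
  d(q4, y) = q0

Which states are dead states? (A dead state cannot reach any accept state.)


Forward reachability from each state:
  q0 -> reaches {q0, q1}, no accept state (dead)
  q1 -> reaches {q1}, no accept state (dead)
  q2 -> reaches {q0, q1, q2, q4}, no accept state (dead)
  q3 -> reaches accept state q3 (live)
  q4 -> reaches {q0, q1, q4}, no accept state (dead)

{q0, q1, q2, q4}


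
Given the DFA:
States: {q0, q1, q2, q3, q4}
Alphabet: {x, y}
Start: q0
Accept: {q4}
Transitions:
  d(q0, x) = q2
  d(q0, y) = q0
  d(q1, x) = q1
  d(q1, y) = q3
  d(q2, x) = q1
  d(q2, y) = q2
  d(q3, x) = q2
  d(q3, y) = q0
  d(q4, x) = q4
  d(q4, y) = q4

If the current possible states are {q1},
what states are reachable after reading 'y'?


Apply transition on 'y' from each current state:
  d(q1, y) = q3

{q3}


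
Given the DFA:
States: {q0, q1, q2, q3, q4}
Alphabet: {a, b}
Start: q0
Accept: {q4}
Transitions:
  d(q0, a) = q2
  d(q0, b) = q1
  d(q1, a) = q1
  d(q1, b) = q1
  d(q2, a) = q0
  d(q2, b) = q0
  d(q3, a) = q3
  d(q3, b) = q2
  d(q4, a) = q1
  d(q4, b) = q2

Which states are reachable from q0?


BFS from q0:
  layer 0: {q0}
  layer 1: {q1, q2}

{q0, q1, q2}


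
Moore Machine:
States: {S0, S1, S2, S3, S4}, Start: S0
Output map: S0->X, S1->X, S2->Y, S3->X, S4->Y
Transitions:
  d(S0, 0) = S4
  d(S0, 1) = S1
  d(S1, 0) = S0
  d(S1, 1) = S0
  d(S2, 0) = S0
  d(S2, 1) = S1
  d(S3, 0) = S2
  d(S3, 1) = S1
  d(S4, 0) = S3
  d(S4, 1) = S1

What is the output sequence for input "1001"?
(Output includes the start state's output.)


Start: S0 (output X)
  --1--> S1 (output X)
  --0--> S0 (output X)
  --0--> S4 (output Y)
  --1--> S1 (output X)

"XXXYX"


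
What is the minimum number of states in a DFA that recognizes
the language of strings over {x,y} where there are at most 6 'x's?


States: count = 0, 1, ..., 6 (all accepting; 7 states), plus a dead state for count > 6.
Total: 7 + 1 = 8.

8


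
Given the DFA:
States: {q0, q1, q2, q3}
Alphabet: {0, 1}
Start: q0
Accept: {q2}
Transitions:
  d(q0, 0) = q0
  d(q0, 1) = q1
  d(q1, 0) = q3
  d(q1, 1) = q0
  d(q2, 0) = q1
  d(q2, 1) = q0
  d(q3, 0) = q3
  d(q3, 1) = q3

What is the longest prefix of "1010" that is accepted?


Run the DFA, marking each prefix where the state is accepting:
  "" -> q0 [reject]
  "1" -> q1 [reject]
  "10" -> q3 [reject]
  "101" -> q3 [reject]
  "1010" -> q3 [reject]

No prefix is accepted


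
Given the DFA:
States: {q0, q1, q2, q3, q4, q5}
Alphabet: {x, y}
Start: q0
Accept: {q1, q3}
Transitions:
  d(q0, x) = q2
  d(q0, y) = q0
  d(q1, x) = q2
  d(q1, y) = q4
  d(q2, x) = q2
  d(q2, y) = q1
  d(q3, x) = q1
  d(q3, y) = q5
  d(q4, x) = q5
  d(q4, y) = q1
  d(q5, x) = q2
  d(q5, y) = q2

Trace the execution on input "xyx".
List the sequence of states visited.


Input: xyx
d(q0, x) = q2
d(q2, y) = q1
d(q1, x) = q2


q0 -> q2 -> q1 -> q2


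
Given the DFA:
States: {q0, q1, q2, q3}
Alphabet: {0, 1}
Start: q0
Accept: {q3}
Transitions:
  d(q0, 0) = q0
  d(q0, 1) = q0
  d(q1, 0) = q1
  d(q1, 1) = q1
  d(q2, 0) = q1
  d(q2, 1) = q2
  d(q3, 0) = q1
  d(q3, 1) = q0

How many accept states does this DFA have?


Accept states listed: {q3}
Counting: q3(1)

1


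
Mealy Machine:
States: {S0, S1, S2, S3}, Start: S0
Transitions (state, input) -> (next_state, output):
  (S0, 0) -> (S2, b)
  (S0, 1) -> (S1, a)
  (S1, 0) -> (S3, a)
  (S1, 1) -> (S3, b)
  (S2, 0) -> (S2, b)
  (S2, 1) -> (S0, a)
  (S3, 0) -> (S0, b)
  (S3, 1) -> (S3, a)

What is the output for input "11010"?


Step-by-step:
  (S0, 1) -> (S1, a)
  (S1, 1) -> (S3, b)
  (S3, 0) -> (S0, b)
  (S0, 1) -> (S1, a)
  (S1, 0) -> (S3, a)

"abbaa"


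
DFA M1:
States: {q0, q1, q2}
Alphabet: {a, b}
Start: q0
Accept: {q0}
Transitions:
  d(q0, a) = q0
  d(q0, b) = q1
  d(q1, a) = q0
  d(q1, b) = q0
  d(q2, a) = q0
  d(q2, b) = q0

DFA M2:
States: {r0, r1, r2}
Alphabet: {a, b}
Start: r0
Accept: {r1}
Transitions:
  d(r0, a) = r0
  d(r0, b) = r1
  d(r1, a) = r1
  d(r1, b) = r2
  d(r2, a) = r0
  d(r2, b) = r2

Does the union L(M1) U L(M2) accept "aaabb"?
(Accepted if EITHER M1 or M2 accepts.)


M1: final=q0 accepted=True
M2: final=r2 accepted=False

Yes, union accepts


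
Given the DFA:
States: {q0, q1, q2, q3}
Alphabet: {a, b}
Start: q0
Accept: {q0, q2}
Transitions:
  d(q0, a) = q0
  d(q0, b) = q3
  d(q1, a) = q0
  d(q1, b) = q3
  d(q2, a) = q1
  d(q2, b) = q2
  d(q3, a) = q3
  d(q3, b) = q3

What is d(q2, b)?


Looking up transition d(q2, b)

q2


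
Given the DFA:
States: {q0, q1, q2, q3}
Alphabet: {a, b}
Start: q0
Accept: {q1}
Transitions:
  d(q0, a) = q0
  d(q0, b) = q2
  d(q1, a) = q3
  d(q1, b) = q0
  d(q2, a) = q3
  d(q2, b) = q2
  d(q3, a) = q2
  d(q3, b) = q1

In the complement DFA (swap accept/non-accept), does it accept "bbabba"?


Trace: q0 -> q2 -> q2 -> q3 -> q1 -> q0 -> q0
Final: q0
Original accept: {q1}
Complement: q0 is not in original accept

Yes, complement accepts (original rejects)


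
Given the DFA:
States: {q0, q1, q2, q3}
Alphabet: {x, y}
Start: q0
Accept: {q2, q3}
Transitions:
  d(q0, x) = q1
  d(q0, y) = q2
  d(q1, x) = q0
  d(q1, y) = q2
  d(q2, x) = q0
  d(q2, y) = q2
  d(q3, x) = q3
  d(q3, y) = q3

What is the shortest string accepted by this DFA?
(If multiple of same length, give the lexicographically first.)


BFS by string length (lex-first path to each state shown):
  len 0: q0<-""
  len 1: q1<-"x", q2<-"y"
Found accept state at length 1.

"y"


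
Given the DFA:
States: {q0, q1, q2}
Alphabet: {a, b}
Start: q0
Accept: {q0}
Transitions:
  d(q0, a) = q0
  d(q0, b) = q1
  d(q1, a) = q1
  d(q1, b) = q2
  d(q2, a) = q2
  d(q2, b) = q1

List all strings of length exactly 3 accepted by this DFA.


All strings of length 3: 8 total
Accepted: 1

"aaa"


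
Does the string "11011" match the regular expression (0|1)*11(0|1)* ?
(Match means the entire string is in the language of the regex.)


|string| = 5; first = '1'; last = '1'

Yes, "11011" matches (0|1)*11(0|1)*


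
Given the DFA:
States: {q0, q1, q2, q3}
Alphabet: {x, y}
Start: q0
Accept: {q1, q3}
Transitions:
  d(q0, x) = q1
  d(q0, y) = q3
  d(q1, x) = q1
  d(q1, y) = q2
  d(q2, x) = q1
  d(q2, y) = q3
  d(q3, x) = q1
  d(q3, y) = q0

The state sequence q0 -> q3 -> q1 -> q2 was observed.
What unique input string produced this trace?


Trace back each transition to find the symbol:
  q0 --[y]--> q3
  q3 --[x]--> q1
  q1 --[y]--> q2

"yxy"


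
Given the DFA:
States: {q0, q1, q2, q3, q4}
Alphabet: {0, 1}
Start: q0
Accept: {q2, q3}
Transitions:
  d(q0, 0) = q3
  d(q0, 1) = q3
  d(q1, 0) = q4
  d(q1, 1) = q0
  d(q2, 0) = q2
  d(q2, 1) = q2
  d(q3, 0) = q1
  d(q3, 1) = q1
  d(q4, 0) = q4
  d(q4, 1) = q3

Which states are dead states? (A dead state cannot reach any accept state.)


Forward reachability from each state:
  q0 -> reaches accept state q3 (live)
  q1 -> reaches accept state q3 (live)
  q2 -> reaches accept state q2 (live)
  q3 -> reaches accept state q3 (live)
  q4 -> reaches accept state q3 (live)

None (all states can reach an accept state)


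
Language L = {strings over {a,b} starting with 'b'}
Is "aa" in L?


first symbol = 'a'

No, "aa" is not in L


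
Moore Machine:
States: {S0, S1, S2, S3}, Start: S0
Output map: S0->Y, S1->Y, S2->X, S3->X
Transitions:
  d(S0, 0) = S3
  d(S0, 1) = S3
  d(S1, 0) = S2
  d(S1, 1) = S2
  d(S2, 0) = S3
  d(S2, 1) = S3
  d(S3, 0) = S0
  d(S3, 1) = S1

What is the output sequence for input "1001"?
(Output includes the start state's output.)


Start: S0 (output Y)
  --1--> S3 (output X)
  --0--> S0 (output Y)
  --0--> S3 (output X)
  --1--> S1 (output Y)

"YXYXY"


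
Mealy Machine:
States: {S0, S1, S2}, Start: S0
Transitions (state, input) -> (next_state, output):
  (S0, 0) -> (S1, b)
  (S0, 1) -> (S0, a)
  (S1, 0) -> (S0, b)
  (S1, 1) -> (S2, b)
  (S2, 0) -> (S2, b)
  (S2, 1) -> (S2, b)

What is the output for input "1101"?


Step-by-step:
  (S0, 1) -> (S0, a)
  (S0, 1) -> (S0, a)
  (S0, 0) -> (S1, b)
  (S1, 1) -> (S2, b)

"aabb"


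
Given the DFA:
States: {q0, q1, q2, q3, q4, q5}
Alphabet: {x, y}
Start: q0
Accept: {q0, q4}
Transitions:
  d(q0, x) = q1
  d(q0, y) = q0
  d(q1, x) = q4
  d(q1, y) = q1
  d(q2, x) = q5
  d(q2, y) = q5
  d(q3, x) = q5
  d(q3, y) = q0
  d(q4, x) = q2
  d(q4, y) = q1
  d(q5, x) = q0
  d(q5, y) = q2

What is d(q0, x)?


Looking up transition d(q0, x)

q1


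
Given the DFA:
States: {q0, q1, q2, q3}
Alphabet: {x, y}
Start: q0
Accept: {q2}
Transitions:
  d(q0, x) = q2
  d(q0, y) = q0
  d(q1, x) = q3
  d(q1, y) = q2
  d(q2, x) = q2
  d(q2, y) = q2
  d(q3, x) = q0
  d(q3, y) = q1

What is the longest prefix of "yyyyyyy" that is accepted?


Run the DFA, marking each prefix where the state is accepting:
  "" -> q0 [reject]
  "y" -> q0 [reject]
  "yy" -> q0 [reject]
  "yyy" -> q0 [reject]
  "yyyy" -> q0 [reject]
  "yyyyy" -> q0 [reject]
  "yyyyyy" -> q0 [reject]
  "yyyyyyy" -> q0 [reject]

No prefix is accepted


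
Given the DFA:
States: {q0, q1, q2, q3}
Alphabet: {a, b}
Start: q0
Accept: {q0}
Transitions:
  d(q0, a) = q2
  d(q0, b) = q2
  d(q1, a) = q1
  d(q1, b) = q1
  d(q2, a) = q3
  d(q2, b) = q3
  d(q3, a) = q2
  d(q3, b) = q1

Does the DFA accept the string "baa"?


Trace: q0 -> q2 -> q3 -> q2
Final state: q2
Accept states: {q0}

No, rejected (final state q2 is not an accept state)


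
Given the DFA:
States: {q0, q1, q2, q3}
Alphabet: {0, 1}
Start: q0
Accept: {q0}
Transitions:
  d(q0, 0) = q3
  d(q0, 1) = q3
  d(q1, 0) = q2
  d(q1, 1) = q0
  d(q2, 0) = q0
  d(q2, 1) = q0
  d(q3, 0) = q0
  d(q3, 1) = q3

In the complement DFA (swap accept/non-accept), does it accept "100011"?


Trace: q0 -> q3 -> q0 -> q3 -> q0 -> q3 -> q3
Final: q3
Original accept: {q0}
Complement: q3 is not in original accept

Yes, complement accepts (original rejects)


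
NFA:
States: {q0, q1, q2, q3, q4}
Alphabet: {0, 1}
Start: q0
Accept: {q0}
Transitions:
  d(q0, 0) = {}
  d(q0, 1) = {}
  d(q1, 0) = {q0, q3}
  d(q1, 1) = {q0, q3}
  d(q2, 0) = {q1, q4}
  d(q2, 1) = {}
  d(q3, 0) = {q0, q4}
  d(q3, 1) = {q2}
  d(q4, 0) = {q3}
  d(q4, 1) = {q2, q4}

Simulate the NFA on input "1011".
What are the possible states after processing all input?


Start: {q0}
  --1--> {}
  --0--> {}
  --1--> {}
  --1--> {}

{} (empty set, no valid transitions)


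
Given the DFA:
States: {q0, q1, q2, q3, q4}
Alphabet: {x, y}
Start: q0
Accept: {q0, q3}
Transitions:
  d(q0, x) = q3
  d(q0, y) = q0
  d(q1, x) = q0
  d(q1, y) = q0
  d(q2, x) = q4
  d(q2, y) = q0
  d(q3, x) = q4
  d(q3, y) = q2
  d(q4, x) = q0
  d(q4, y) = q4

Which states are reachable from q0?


BFS from q0:
  layer 0: {q0}
  layer 1: {q3}
  layer 2: {q2, q4}

{q0, q2, q3, q4}


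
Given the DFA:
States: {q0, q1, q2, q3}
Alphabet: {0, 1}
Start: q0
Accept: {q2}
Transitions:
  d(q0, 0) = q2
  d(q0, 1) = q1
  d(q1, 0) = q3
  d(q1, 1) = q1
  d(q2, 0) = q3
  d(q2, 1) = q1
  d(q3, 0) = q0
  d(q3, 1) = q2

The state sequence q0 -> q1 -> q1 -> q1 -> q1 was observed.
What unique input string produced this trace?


Trace back each transition to find the symbol:
  q0 --[1]--> q1
  q1 --[1]--> q1
  q1 --[1]--> q1
  q1 --[1]--> q1

"1111"


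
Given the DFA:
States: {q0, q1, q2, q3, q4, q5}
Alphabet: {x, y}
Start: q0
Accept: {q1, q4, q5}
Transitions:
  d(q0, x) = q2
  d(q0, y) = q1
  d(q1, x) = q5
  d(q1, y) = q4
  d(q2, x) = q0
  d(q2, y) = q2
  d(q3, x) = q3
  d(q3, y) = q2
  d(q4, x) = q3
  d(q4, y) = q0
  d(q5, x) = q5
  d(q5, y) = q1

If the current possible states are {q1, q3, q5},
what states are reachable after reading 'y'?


Apply transition on 'y' from each current state:
  d(q1, y) = q4
  d(q3, y) = q2
  d(q5, y) = q1

{q1, q2, q4}


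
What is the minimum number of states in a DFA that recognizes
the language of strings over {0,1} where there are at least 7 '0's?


States: count = 0, 1, ..., 6, and a final '>= 7' state.
Total: 7 + 1 = 8. Accept = '>= 7' state.

8


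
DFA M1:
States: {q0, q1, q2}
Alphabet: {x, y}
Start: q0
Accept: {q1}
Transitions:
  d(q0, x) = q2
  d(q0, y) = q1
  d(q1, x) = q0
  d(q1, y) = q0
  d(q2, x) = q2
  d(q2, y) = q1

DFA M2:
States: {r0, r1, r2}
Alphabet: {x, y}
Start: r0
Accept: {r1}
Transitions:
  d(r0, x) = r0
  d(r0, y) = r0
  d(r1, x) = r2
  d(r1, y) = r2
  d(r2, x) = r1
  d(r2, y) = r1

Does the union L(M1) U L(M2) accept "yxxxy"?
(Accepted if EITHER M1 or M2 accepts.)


M1: final=q1 accepted=True
M2: final=r0 accepted=False

Yes, union accepts


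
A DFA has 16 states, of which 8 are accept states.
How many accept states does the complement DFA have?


Complement swaps accept and non-accept states.
16 - 8 = 8

8


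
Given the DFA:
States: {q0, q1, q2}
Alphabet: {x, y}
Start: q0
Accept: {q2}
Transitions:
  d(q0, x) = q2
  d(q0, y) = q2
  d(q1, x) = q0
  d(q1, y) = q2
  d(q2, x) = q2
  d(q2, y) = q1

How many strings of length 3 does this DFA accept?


Enumerating all length-3 strings:
  "xxx" -> q2 [accept]
  "xxy" -> q1 [reject]
  "xyx" -> q0 [reject]
  "xyy" -> q2 [accept]
  "yxx" -> q2 [accept]
  "yxy" -> q1 [reject]
  "yyx" -> q0 [reject]
  "yyy" -> q2 [accept]

4 out of 8


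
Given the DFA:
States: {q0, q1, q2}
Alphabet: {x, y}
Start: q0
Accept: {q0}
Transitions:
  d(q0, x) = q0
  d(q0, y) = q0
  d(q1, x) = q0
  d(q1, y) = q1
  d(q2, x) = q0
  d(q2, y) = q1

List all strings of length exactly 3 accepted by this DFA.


All strings of length 3: 8 total
Accepted: 8

"xxx", "xxy", "xyx", "xyy", "yxx", "yxy", "yyx", "yyy"


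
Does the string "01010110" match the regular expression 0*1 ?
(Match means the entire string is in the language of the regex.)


|string| = 8; first = '0'; last = '0'

No, "01010110" does not match 0*1


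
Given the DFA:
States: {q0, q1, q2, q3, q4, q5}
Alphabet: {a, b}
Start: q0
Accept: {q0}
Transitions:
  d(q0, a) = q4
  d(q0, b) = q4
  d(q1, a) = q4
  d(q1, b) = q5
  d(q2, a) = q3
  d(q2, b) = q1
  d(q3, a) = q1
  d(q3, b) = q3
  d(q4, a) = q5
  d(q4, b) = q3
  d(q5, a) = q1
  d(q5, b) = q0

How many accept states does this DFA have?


Accept states listed: {q0}
Counting: q0(1)

1


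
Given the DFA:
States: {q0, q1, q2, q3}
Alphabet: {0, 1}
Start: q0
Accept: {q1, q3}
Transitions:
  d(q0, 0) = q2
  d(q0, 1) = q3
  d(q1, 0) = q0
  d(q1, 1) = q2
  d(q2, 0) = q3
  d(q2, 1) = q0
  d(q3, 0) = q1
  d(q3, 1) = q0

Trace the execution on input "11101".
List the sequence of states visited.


Input: 11101
d(q0, 1) = q3
d(q3, 1) = q0
d(q0, 1) = q3
d(q3, 0) = q1
d(q1, 1) = q2


q0 -> q3 -> q0 -> q3 -> q1 -> q2


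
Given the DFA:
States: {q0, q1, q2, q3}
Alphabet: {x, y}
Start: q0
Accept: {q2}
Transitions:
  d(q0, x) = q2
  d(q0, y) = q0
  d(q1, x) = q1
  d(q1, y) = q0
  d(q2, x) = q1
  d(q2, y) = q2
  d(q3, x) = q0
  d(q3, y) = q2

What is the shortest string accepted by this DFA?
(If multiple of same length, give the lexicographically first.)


BFS by string length (lex-first path to each state shown):
  len 0: q0<-""
  len 1: q0<-"y", q2<-"x"
Found accept state at length 1.

"x"


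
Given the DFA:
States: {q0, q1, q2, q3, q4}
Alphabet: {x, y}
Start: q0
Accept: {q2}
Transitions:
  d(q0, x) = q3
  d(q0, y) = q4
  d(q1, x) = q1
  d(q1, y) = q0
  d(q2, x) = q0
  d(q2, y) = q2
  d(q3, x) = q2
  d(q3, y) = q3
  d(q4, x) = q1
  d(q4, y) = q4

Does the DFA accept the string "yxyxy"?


Trace: q0 -> q4 -> q1 -> q0 -> q3 -> q3
Final state: q3
Accept states: {q2}

No, rejected (final state q3 is not an accept state)


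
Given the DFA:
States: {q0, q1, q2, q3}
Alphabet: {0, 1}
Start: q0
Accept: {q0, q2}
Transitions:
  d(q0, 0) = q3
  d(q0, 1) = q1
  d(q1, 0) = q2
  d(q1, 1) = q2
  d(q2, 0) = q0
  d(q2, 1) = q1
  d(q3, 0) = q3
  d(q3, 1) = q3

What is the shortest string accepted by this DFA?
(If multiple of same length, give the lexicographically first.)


BFS by string length (lex-first path to each state shown):
  len 0: q0<-""
Found accept state at length 0.

"" (empty string)


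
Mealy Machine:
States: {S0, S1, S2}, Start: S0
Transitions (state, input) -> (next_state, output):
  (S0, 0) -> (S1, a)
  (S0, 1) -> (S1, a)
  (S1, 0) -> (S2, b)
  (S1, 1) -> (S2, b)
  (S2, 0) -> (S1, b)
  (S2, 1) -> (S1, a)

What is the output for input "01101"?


Step-by-step:
  (S0, 0) -> (S1, a)
  (S1, 1) -> (S2, b)
  (S2, 1) -> (S1, a)
  (S1, 0) -> (S2, b)
  (S2, 1) -> (S1, a)

"ababa"


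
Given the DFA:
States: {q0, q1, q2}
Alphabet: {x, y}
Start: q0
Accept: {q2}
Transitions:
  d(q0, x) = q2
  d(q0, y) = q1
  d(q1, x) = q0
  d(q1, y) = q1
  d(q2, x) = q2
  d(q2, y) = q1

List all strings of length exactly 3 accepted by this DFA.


All strings of length 3: 8 total
Accepted: 2

"xxx", "yxx"


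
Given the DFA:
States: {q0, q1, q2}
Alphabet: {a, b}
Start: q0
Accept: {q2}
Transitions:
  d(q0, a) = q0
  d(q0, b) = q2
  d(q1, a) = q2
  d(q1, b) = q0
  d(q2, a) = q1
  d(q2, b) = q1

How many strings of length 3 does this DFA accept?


Enumerating all length-3 strings:
  "aaa" -> q0 [reject]
  "aab" -> q2 [accept]
  "aba" -> q1 [reject]
  "abb" -> q1 [reject]
  "baa" -> q2 [accept]
  "bab" -> q0 [reject]
  "bba" -> q2 [accept]
  "bbb" -> q0 [reject]

3 out of 8


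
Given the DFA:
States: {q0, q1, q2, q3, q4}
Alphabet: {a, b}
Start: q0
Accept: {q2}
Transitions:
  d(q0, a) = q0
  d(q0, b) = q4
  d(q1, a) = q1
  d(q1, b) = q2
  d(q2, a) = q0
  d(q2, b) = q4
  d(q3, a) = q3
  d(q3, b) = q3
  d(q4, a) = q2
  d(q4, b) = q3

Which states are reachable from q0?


BFS from q0:
  layer 0: {q0}
  layer 1: {q4}
  layer 2: {q2, q3}

{q0, q2, q3, q4}


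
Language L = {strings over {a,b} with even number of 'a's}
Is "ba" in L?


count('a') = 1; 1 mod 2 = 1

No, "ba" is not in L


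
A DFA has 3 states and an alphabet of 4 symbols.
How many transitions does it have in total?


Each state has exactly one transition per symbol.
3 * 4 = 12

12


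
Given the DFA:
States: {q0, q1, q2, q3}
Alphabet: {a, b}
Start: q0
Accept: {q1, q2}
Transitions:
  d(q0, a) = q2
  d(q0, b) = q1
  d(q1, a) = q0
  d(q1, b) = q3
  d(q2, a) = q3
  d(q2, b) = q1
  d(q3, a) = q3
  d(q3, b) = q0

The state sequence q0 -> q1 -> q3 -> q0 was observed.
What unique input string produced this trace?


Trace back each transition to find the symbol:
  q0 --[b]--> q1
  q1 --[b]--> q3
  q3 --[b]--> q0

"bbb"


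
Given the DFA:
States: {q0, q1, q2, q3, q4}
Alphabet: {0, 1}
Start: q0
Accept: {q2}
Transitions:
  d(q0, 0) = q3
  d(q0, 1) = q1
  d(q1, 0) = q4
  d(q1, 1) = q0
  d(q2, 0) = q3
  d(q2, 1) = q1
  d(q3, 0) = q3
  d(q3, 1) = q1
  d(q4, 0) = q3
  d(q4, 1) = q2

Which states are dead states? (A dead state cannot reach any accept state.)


Forward reachability from each state:
  q0 -> reaches accept state q2 (live)
  q1 -> reaches accept state q2 (live)
  q2 -> reaches accept state q2 (live)
  q3 -> reaches accept state q2 (live)
  q4 -> reaches accept state q2 (live)

None (all states can reach an accept state)


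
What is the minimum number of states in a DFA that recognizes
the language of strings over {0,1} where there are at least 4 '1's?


States: count = 0, 1, ..., 3, and a final '>= 4' state.
Total: 4 + 1 = 5. Accept = '>= 4' state.

5


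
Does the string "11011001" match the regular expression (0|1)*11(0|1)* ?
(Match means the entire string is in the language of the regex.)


|string| = 8; first = '1'; last = '1'

Yes, "11011001" matches (0|1)*11(0|1)*


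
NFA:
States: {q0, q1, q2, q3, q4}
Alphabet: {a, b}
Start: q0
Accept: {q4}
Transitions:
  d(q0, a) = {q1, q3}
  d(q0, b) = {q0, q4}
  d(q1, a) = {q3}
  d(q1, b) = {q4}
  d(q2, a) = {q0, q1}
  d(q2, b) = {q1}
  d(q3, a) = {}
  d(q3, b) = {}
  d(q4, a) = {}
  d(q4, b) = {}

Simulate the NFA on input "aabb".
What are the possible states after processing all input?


Start: {q0}
  --a--> {q1, q3}
  --a--> {q3}
  --b--> {}
  --b--> {}

{} (empty set, no valid transitions)


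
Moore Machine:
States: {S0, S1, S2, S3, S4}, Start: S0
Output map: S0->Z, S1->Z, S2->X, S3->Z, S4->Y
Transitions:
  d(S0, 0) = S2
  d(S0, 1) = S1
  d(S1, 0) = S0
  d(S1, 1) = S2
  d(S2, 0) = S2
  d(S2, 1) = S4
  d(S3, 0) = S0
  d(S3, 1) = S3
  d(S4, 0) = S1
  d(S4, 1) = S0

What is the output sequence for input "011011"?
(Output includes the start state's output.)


Start: S0 (output Z)
  --0--> S2 (output X)
  --1--> S4 (output Y)
  --1--> S0 (output Z)
  --0--> S2 (output X)
  --1--> S4 (output Y)
  --1--> S0 (output Z)

"ZXYZXYZ"


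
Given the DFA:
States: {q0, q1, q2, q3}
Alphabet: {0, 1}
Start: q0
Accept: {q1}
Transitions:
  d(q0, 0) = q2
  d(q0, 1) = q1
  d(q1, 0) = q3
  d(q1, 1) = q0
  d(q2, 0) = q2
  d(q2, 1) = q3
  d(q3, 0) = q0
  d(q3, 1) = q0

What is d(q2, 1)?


Looking up transition d(q2, 1)

q3


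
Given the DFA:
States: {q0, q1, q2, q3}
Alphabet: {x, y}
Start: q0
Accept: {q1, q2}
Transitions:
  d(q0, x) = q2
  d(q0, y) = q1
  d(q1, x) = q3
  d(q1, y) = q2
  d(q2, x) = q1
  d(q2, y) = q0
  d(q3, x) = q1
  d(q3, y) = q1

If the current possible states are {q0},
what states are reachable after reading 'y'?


Apply transition on 'y' from each current state:
  d(q0, y) = q1

{q1}


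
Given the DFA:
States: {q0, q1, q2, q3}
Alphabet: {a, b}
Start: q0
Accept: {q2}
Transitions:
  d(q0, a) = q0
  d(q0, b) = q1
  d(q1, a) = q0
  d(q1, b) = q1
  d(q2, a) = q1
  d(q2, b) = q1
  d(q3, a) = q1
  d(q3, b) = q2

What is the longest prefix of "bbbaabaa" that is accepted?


Run the DFA, marking each prefix where the state is accepting:
  "" -> q0 [reject]
  "b" -> q1 [reject]
  "bb" -> q1 [reject]
  "bbb" -> q1 [reject]
  "bbba" -> q0 [reject]
  "bbbaa" -> q0 [reject]
  "bbbaab" -> q1 [reject]
  "bbbaaba" -> q0 [reject]
  "bbbaabaa" -> q0 [reject]

No prefix is accepted


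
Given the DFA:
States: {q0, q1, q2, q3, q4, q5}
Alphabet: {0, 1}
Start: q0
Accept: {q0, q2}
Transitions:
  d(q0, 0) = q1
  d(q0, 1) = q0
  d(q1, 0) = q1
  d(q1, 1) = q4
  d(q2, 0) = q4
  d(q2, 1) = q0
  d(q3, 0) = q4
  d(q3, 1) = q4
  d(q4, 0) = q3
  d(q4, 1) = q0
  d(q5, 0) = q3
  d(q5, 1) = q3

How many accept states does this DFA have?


Accept states listed: {q0, q2}
Counting: q0(1) q2(2)

2


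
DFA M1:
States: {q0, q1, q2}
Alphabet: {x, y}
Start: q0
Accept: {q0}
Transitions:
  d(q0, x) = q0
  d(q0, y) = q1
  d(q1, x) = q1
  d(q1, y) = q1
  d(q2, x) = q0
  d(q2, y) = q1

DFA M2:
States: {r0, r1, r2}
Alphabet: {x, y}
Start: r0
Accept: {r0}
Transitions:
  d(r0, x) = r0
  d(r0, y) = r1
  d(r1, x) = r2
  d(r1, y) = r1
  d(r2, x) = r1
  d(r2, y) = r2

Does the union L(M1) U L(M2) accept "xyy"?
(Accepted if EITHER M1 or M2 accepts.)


M1: final=q1 accepted=False
M2: final=r1 accepted=False

No, union rejects (neither accepts)


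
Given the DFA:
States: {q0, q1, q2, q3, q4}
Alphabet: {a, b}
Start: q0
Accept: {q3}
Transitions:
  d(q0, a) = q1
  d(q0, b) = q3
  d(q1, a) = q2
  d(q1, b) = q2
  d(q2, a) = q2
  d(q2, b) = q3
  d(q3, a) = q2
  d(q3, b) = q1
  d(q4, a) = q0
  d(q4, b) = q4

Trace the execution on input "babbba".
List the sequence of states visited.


Input: babbba
d(q0, b) = q3
d(q3, a) = q2
d(q2, b) = q3
d(q3, b) = q1
d(q1, b) = q2
d(q2, a) = q2


q0 -> q3 -> q2 -> q3 -> q1 -> q2 -> q2


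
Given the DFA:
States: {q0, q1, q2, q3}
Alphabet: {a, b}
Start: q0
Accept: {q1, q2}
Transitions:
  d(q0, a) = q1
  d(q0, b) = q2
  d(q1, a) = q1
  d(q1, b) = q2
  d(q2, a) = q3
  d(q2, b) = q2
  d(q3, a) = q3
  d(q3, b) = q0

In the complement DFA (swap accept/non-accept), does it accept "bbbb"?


Trace: q0 -> q2 -> q2 -> q2 -> q2
Final: q2
Original accept: {q1, q2}
Complement: q2 is in original accept

No, complement rejects (original accepts)


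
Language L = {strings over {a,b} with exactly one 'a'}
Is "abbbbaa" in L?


count('a') = 3

No, "abbbbaa" is not in L


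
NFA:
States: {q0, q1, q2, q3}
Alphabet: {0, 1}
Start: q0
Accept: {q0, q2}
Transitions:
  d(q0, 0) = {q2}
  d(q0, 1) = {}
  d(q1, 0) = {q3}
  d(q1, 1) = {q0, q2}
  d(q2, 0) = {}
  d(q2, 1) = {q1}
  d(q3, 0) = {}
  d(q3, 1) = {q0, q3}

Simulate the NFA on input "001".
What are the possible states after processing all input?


Start: {q0}
  --0--> {q2}
  --0--> {}
  --1--> {}

{} (empty set, no valid transitions)


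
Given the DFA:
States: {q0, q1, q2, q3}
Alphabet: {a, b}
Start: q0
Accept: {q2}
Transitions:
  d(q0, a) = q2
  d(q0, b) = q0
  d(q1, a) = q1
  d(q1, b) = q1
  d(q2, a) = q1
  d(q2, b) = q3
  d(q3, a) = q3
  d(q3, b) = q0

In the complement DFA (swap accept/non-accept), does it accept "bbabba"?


Trace: q0 -> q0 -> q0 -> q2 -> q3 -> q0 -> q2
Final: q2
Original accept: {q2}
Complement: q2 is in original accept

No, complement rejects (original accepts)


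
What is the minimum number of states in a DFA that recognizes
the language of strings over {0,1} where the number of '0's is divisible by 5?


States track (count of '0') mod 5.
Need 5 states: one per remainder 0..4; accept = remainder 0.

5


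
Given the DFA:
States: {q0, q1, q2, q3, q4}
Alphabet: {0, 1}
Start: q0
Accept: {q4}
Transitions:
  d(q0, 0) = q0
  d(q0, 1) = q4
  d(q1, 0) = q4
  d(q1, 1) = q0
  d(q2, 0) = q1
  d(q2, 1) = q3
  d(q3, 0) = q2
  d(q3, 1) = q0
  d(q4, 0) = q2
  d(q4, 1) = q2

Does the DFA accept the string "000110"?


Trace: q0 -> q0 -> q0 -> q0 -> q4 -> q2 -> q1
Final state: q1
Accept states: {q4}

No, rejected (final state q1 is not an accept state)


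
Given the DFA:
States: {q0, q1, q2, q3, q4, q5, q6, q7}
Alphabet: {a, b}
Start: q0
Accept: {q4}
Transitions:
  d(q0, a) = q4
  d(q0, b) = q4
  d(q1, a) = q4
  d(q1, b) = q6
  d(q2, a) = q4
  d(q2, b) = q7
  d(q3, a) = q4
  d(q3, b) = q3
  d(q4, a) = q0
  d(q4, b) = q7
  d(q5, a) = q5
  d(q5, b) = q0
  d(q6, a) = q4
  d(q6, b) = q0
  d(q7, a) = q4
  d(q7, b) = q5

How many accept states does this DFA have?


Accept states listed: {q4}
Counting: q4(1)

1


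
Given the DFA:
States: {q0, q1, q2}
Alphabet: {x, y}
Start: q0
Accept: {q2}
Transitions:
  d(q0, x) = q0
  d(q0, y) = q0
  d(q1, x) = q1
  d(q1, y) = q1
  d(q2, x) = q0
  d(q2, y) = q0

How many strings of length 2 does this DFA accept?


Enumerating all length-2 strings:
  "xx" -> q0 [reject]
  "xy" -> q0 [reject]
  "yx" -> q0 [reject]
  "yy" -> q0 [reject]

0 out of 4


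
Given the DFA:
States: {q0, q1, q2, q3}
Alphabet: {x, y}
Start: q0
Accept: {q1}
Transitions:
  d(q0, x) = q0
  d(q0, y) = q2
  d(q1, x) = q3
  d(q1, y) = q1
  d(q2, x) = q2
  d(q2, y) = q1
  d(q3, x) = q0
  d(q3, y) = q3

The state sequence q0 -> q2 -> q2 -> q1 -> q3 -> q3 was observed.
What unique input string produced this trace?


Trace back each transition to find the symbol:
  q0 --[y]--> q2
  q2 --[x]--> q2
  q2 --[y]--> q1
  q1 --[x]--> q3
  q3 --[y]--> q3

"yxyxy"


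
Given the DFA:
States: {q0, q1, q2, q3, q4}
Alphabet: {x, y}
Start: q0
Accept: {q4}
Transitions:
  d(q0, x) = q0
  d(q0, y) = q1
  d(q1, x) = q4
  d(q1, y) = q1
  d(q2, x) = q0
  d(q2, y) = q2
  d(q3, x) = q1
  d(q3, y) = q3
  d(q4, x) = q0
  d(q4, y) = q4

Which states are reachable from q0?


BFS from q0:
  layer 0: {q0}
  layer 1: {q1}
  layer 2: {q4}

{q0, q1, q4}


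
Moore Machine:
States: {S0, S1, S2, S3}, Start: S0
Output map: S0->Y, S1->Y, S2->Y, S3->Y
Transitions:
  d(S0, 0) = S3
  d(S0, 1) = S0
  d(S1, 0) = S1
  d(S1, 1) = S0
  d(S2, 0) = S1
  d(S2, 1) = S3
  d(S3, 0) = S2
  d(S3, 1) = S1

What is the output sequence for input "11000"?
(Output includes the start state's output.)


Start: S0 (output Y)
  --1--> S0 (output Y)
  --1--> S0 (output Y)
  --0--> S3 (output Y)
  --0--> S2 (output Y)
  --0--> S1 (output Y)

"YYYYYY"


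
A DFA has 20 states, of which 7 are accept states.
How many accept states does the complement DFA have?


Complement swaps accept and non-accept states.
20 - 7 = 13

13
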